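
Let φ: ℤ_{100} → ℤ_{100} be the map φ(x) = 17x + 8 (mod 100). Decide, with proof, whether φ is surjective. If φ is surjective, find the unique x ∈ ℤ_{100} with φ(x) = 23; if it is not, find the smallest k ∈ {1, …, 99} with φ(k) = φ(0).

95

Since gcd(17, 100) = 1, 17 is invertible modulo 100. Euclid's algorithm: 100 = 5·17 + 15, 17 = 1·15 + 2, 15 = 7·2 + 1; back-substituting gives 1 = 53·17 − 9·100, so 17⁻¹ ≡ 53 (mod 100).
Then y ↦ 53(y − 8) is a two-sided inverse to φ, so every y ∈ ℤ_{100} has a preimage.
Therefore φ is surjective.
Since φ is surjective, we compute φ⁻¹(23): solve 17x + 8 ≡ 23 (mod 100), i.e. 17x ≡ 15 (mod 100).
Multiplying by 17⁻¹ = 53 gives x ≡ 53·15 = 795 = 7·100 + 95 ≡ 95 (mod 100).
Check: φ(95) = 17·95 + 8 = 1623 = 16·100 + 23 ≡ 23 (mod 100).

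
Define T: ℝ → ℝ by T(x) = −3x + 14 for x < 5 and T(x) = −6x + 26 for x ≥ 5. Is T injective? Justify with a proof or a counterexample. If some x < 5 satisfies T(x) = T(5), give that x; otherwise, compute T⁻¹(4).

10/3

Both pieces are strictly decreasing (slopes −3 and −6), so each is injective on its own interval.
The left piece maps (−∞, 5) onto (−1, ∞); the right piece maps [5, ∞) onto (−∞, −4].
These images are disjoint, so no value is attained by both pieces. So T is injective.
Because the two images are disjoint, no x < 5 has T(x) = T(5), so we compute T⁻¹(4): 4 lies in (−1, ∞), so solve −3x + 14 = 4: x = (4 − 14)/(−3) = 10/3.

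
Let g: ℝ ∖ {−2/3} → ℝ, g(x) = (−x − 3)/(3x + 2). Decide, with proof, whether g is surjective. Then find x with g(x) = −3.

-3/8

If g(x) = −1/3, cross-multiplying gives 3(−x − 3) = −1(3x + 2), which simplifies to −9 = −2 — false.  So −1/3 has no preimage and g is not surjective.
Solving g(x) = −3: cross-multiplying gives −x − 3 = −3(3x + 2), which rearranges to 8x = −3, so x = −3/8.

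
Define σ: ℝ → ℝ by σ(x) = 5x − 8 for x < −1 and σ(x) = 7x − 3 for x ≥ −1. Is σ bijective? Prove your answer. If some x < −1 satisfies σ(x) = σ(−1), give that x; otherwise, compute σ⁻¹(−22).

Both pieces are strictly increasing (slopes 5 and 7), so each is injective on its own interval.
The left piece maps (−∞, −1) onto (−∞, −13); the right piece maps [−1, ∞) onto [−10, ∞).
The images leave a gap (−13 has no preimage), so σ is not surjective, hence not bijective.
Because the two images are disjoint, no x < −1 has σ(x) = σ(−1), so we compute σ⁻¹(−22): −22 lies in (−∞, −13), so solve 5x − 8 = −22: x = (−22 + 8)/5 = −14/5.

-14/5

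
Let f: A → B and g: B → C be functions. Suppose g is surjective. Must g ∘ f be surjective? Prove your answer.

not surjective

No. Take A = {1}, B = C = {1, 2, 3, 4, 5, 6}, f(1) = 1, and g = identity (surjective).
Then (g ∘ f)(1) = 1, and 6 ∈ C has no preimage under g ∘ f, so g ∘ f is not surjective.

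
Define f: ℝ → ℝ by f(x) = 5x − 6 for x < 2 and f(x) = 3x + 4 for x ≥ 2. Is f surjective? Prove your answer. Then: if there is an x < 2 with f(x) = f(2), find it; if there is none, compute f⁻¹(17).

Both pieces are strictly increasing (slopes 5 and 3), so each is injective on its own interval.
The left piece maps (−∞, 2) onto (−∞, 4); the right piece maps [2, ∞) onto [10, ∞).
The union (−∞, 4) ∪ [10, ∞) omits the interval between 4 and 10; in particular 4 has no preimage. So f is not surjective.
Because the two images are disjoint, no x < 2 has f(x) = f(2), so we compute f⁻¹(17): 17 lies in [10, ∞), so solve 3x + 4 = 17: x = (17 − 4)/3 = 13/3.

13/3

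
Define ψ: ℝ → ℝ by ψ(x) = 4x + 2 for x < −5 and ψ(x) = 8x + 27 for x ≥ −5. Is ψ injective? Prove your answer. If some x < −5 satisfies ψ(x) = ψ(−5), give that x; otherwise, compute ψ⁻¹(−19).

Both pieces are strictly increasing (slopes 4 and 8), so each is injective on its own interval.
The left piece maps (−∞, −5) onto (−∞, −18); the right piece maps [−5, ∞) onto [−13, ∞).
These images are disjoint, so no value is attained by both pieces. Hence ψ is injective.
Because the two images are disjoint, no x < −5 has ψ(x) = ψ(−5), so we compute ψ⁻¹(−19): −19 lies in (−∞, −18), so solve 4x + 2 = −19: x = (−19 − 2)/4 = −21/4.

-21/4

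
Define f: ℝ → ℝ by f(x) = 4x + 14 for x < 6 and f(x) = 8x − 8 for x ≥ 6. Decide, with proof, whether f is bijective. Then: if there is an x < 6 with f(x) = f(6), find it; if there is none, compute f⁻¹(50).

29/4

Both pieces are strictly increasing (slopes 4 and 8), so each is injective on its own interval.
The left piece maps (−∞, 6) onto (−∞, 38); the right piece maps [6, ∞) onto [40, ∞).
The images leave a gap (38 has no preimage), so f is not surjective, hence not bijective.
Because the two images are disjoint, no x < 6 has f(x) = f(6), so we compute f⁻¹(50): 50 lies in [40, ∞), so solve 8x − 8 = 50: x = (50 + 8)/8 = 29/4.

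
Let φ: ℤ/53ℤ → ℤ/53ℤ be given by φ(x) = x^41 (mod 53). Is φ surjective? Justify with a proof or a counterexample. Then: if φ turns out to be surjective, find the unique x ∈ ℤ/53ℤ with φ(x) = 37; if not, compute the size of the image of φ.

4

Since 53 is prime, the nonzero elements of ℤ/53ℤ form a cyclic group of order 52.
As gcd(41, 52) = 1, raising to the 41st power is a bijection on this group: if x_1^41 ≡ x_2^41 then (x_1x_2^{−1})^41 = 1, and the only element of order dividing gcd(41, 52) = 1 is 1, so x_1 = x_2.
With φ(0) = 0 this makes φ injective on all of ℤ/53ℤ, hence bijective (finite equal-size domain and codomain). In particular φ is surjective.
Since φ is surjective, we find the preimage of 37. The inverse of x ↦ x^41 on (ℤ/53ℤ)^× is x ↦ x^33, because 41·33 = 1353 = 26·52 + 1 ≡ 1 (mod 52) and x^{52} = 1 for x ≠ 0 (Fermat). So φ⁻¹(37) = 37^33 mod 53.
Repeated squaring mod 53: 37^1 ≡ 37, 37^2 ≡ 37² = 1369 ≡ 44, 37^4 ≡ 44² = 1936 ≡ 28, 37^8 ≡ 28² = 784 ≡ 42, 37^16 ≡ 42² = 1764 ≡ 15, 37^32 ≡ 15² = 225 ≡ 13. Since 33 = 32 + 1, 37^33 ≡ 13·37: 13·37 = 481 ≡ 4. So 37^33 ≡ 4 (mod 53).
Hence φ⁻¹(37) = 4.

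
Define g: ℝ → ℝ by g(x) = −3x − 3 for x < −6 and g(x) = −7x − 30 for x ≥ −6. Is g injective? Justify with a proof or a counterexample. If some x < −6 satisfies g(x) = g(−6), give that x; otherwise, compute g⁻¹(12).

-6

Both pieces are strictly decreasing (slopes −3 and −7), so each is injective on its own interval.
The left piece maps (−∞, −6) onto (15, ∞); the right piece maps [−6, ∞) onto (−∞, 12].
These images are disjoint, so no value is attained by both pieces. So g is injective.
Because the two images are disjoint, no x < −6 has g(x) = g(−6), so we compute g⁻¹(12): 12 lies in (−∞, 12], so solve −7x − 30 = 12: x = (12 + 30)/(−7) = −6.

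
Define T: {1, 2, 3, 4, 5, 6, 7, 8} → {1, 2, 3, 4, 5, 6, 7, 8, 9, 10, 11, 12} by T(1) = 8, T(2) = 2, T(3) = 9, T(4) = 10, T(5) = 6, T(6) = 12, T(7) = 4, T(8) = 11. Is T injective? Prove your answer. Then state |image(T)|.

8

The values T(1), …, T(8) are 8, 2, 9, 10, 6, 12, 4, 11 — all distinct.
So T(s) = T(t) only when s = t, and T is injective.
The image of T is {2, 4, 6, 8, 9, 10, 11, 12}, which has 8 elements.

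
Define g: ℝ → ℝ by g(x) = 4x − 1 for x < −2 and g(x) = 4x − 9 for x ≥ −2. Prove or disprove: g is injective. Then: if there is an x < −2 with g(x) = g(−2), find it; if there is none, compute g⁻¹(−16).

Both pieces are strictly increasing (slopes 4 and 4), so each is injective on its own interval.
The left piece maps (−∞, −2) onto (−∞, −9); the right piece maps [−2, ∞) onto [−17, ∞).
These images overlap. In particular g(−2) = −17 (right piece), and solving 4x − 1 = −17 on the left piece gives x = −4 < −2.
So g(−4) = g(−2) with −4 ≠ −2, and g is not injective. This x = −4 is the requested value below −2.

-4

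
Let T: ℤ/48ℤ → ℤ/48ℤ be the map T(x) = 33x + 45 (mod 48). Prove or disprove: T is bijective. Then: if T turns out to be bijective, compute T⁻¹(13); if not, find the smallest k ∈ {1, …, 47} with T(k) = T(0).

16

We have gcd(33, 48) = 3 > 1. Taking s = 0 and t = 16: T(0) = 45 and T(16) = 33·16 + 45 = 573 ≡ 45 (mod 48).
So T(0) = T(16) while 0 ≠ 16, thus T is not injective, hence not bijective.
Since T is not bijective, we find the least positive k with T(k) = T(0): this means 33k ≡ 0 (mod 48), i.e. 48 ∣ 33k. Since gcd(33, 48) = 3, dividing through by 3 this holds exactly when 16 ∣ 11k, and as gcd(11, 16) = 1, exactly when 16 ∣ k.
The smallest positive such k is 16.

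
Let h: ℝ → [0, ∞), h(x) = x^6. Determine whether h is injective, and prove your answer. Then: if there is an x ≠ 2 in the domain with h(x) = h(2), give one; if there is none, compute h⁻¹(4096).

-2

h(2) = 64 = (−2)^6 = h(−2) (since 6 is even), with 2 ≠ −2. So h is not injective.
For the follow-up, such an x exists: taking x = −2 ∈ ℝ gives h(−2) = 64 = h(2) with −2 ≠ 2.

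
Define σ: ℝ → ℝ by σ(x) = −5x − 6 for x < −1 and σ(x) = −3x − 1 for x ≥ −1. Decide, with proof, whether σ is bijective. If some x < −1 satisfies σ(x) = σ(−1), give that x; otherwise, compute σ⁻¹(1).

-8/5

Both pieces are strictly decreasing (slopes −5 and −3), so each is injective on its own interval.
The left piece maps (−∞, −1) onto (−1, ∞); the right piece maps [−1, ∞) onto (−∞, 2].
These images overlap. In particular σ(−1) = 2 (right piece), and solving −5x − 6 = 2 on the left piece gives x = −8/5 < −1.
So σ(−8/5) = σ(−1) with −8/5 ≠ −1, and σ is not injective, hence not bijective. This x = −8/5 is the requested value below −1.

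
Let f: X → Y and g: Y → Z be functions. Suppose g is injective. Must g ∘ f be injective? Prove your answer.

No. Take X = {0, 1}, Y = Z = {0, 1, 2, 3}, f(0) = f(1) = 0, and g = identity (injective).
Then (g ∘ f)(0) = (g ∘ f)(1) = 0 with 0 ≠ 1, so g ∘ f is not injective.

not injective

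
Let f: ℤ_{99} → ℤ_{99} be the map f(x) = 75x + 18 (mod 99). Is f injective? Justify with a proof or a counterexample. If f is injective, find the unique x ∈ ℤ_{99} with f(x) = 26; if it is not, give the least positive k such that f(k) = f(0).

33

By definition, f is injective if f(a) = f(b) implies a = b.
We have gcd(75, 99) = 3 > 1. Taking a = 0 and b = 33: f(0) = 18 and f(33) = 75·33 + 18 = 2493 ≡ 18 (mod 99).
So f(0) = f(33) while 0 ≠ 33, thus f is not injective.
Since f is not injective, we find the least positive k with f(k) = f(0): this means 75k ≡ 0 (mod 99), i.e. 99 ∣ 75k. Since gcd(75, 99) = 3, dividing through by 3 this holds exactly when 33 ∣ 25k, and as gcd(25, 33) = 1, exactly when 33 ∣ k.
The smallest positive such k is 33.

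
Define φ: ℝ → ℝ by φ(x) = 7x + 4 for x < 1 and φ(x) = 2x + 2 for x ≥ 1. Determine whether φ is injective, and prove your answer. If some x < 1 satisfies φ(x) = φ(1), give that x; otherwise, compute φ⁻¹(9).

0

Both pieces are strictly increasing (slopes 7 and 2), so each is injective on its own interval.
The left piece maps (−∞, 1) onto (−∞, 11); the right piece maps [1, ∞) onto [4, ∞).
These images overlap. In particular φ(1) = 4 (right piece), and solving 7x + 4 = 4 on the left piece gives x = 0 < 1.
So φ(0) = φ(1) with 0 ≠ 1, and φ is not injective. This x = 0 is the requested value below 1.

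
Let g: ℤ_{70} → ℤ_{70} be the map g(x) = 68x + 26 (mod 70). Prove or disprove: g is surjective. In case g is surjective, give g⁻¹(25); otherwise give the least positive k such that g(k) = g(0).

Recall: surjectivity means every element of the codomain has a preimage under g.
Since gcd(68, 70) = 2, we have 68x ≡ 0 (mod 2) for all x, so g(x) ≡ 0 (mod 2).
But 1 ≢ 0 (mod 2), so 1 ∈ ℤ_{70} has no preimage. So g is not surjective.
Since g is not surjective, we find the least positive k with g(k) = g(0): this means 68k ≡ 0 (mod 70), i.e. 70 ∣ 68k. Since gcd(68, 70) = 2, dividing through by 2 this holds exactly when 35 ∣ 34k, and as gcd(34, 35) = 1, exactly when 35 ∣ k.
The smallest positive such k is 35.

35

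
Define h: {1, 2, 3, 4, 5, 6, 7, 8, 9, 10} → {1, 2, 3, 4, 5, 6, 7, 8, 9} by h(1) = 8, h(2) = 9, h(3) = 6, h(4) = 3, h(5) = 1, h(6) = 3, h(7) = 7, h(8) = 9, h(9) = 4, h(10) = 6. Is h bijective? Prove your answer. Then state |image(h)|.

h(4) = 3 = h(6) with 4 ≠ 6, so h is not injective, hence not bijective.
The image of h is {1, 3, 4, 6, 7, 8, 9}, which has 7 elements.

7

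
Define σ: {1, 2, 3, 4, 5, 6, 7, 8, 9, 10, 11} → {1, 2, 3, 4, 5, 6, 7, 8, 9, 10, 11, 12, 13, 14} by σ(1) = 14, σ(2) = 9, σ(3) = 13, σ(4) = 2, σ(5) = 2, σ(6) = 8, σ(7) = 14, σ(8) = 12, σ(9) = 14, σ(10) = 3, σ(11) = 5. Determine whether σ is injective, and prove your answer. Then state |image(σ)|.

σ(4) = 2 = σ(5) with 4 ≠ 5, so σ is not injective.
The image of σ is {2, 3, 5, 8, 9, 12, 13, 14}, which has 8 elements.

8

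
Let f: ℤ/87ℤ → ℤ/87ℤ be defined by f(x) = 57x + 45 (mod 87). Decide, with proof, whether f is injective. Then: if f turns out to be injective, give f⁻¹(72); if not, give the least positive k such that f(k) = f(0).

Recall: f is injective when f(x_1) = f(x_2) forces x_1 = x_2.
We have gcd(57, 87) = 3 > 1. Taking x_1 = 0 and x_2 = 29: f(0) = 45 and f(29) = 57·29 + 45 = 1698 ≡ 45 (mod 87).
So f(0) = f(29) while 0 ≠ 29, therefore f is not injective.
Since f is not injective, we find the least positive k with f(k) = f(0): this means 57k ≡ 0 (mod 87), i.e. 87 ∣ 57k. Since gcd(57, 87) = 3, dividing through by 3 this holds exactly when 29 ∣ 19k, and as gcd(19, 29) = 1, exactly when 29 ∣ k.
The smallest positive such k is 29.

29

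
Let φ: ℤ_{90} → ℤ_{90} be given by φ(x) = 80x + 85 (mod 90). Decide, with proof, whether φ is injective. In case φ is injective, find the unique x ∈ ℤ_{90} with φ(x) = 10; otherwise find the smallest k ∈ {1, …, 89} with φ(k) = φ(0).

9

By definition, φ is injective when φ(u) = φ(v) forces u = v.
We have gcd(80, 90) = 10 > 1. Taking u = 0 and v = 9: φ(0) = 85 and φ(9) = 80·9 + 85 = 805 ≡ 85 (mod 90).
So φ(0) = φ(9) while 0 ≠ 9, thus φ is not injective.
Since φ is not injective, we find the least positive k with φ(k) = φ(0): this means 80k ≡ 0 (mod 90), i.e. 90 ∣ 80k. Since gcd(80, 90) = 10, dividing through by 10 this holds exactly when 9 ∣ 8k, and as gcd(8, 9) = 1, exactly when 9 ∣ k.
The smallest positive such k is 9.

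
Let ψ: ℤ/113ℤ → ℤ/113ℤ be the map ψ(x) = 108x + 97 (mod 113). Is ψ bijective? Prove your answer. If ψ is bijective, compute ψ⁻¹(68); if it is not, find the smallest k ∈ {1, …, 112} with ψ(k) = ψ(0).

Suppose ψ(x_1) = ψ(x_2) in ℤ/113ℤ. Then 108x_1 + 97 ≡ 108x_2 + 97 (mod 113), therefore 108(x_1 − x_2) ≡ 0 (mod 113).
Since gcd(108, 113) = 1, 108 is invertible modulo 113, so x_1 − x_2 ≡ 0 (mod 113), i.e. x_1 = x_2.
We now compute 108⁻¹ mod 113 explicitly. Euclid's algorithm: 113 = 1·108 + 5, 108 = 21·5 + 3, 5 = 1·3 + 2, 3 = 1·2 + 1; back-substituting gives 1 = 45·108 − 43·113, so 108⁻¹ ≡ 45 (mod 113).
For any y ∈ ℤ/113ℤ, x = 45(y − 97) mod 113 satisfies ψ(x) = 108·45(y − 97) + 97 ≡ y (since 108·45 ≡ 1 mod 113). So every y has a preimage.
Hence ψ is bijective.
Since ψ is bijective, we compute ψ⁻¹(68): solve 108x + 97 ≡ 68 (mod 113), i.e. 108x ≡ 84 (mod 113).
Multiplying by 108⁻¹ = 45 gives x ≡ 45·84 = 3780 = 33·113 + 51 ≡ 51 (mod 113).
Check: ψ(51) = 108·51 + 97 = 5605 = 49·113 + 68 ≡ 68 (mod 113).

51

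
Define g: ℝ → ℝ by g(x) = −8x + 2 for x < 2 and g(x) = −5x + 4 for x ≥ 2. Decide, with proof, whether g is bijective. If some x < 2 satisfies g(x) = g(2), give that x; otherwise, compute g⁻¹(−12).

Both pieces are strictly decreasing (slopes −8 and −5), so each is injective on its own interval.
The left piece maps (−∞, 2) onto (−14, ∞); the right piece maps [2, ∞) onto (−∞, −6].
These images overlap. In particular g(2) = −6 (right piece), and solving −8x + 2 = −6 on the left piece gives x = 1 < 2.
So g(1) = g(2) with 1 ≠ 2, and g is not injective, hence not bijective. This x = 1 is the requested value below 2.

1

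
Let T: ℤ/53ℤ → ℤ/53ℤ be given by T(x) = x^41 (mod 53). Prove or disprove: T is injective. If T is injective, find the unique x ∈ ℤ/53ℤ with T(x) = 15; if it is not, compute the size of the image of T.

42

Since 53 is prime, the nonzero elements of ℤ/53ℤ form a cyclic group of order 52.
As gcd(41, 52) = 1, raising to the 41st power is a bijection on this group: if s^41 ≡ t^41 then (st^{−1})^41 = 1, and the only element of order dividing gcd(41, 52) = 1 is 1, so s = t.
With T(0) = 0 this makes T injective on all of ℤ/53ℤ, hence bijective (finite equal-size domain and codomain). In particular T is injective.
Since T is injective, we find the preimage of 15. The inverse of x ↦ x^41 on (ℤ/53ℤ)^× is x ↦ x^33, because 41·33 = 1353 = 26·52 + 1 ≡ 1 (mod 52) and x^{52} = 1 for x ≠ 0 (Fermat). So T⁻¹(15) = 15^33 mod 53.
Repeated squaring mod 53: 15^1 ≡ 15, 15^2 ≡ 15² = 225 ≡ 13, 15^4 ≡ 13² = 169 ≡ 10, 15^8 ≡ 10² = 100 ≡ 47, 15^16 ≡ 47² = 2209 ≡ 36, 15^32 ≡ 36² = 1296 ≡ 24. Since 33 = 32 + 1, 15^33 ≡ 24·15: 24·15 = 360 ≡ 42. So 15^33 ≡ 42 (mod 53).
Hence T⁻¹(15) = 42.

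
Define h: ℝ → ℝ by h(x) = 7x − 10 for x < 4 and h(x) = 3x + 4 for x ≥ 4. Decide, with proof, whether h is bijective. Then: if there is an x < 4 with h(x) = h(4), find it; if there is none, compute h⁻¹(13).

26/7

Both pieces are strictly increasing (slopes 7 and 3), so each is injective on its own interval.
The left piece maps (−∞, 4) onto (−∞, 18); the right piece maps [4, ∞) onto [16, ∞).
These images overlap. In particular h(4) = 16 (right piece), and solving 7x − 10 = 16 on the left piece gives x = 26/7 < 4.
So h(26/7) = h(4) with 26/7 ≠ 4, and h is not injective, hence not bijective. This x = 26/7 is the requested value below 4.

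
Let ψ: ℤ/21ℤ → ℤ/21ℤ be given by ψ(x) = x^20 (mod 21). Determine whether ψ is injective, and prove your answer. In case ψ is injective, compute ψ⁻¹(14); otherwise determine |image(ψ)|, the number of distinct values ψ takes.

8

ψ(2): Repeated squaring mod 21: 2^1 ≡ 2, 2^2 ≡ 2² = 4, 2^4 ≡ 4² = 16, 2^8 ≡ 16² = 256 ≡ 4, 2^16 ≡ 4² = 16. Since 20 = 16 + 4, 2^20 ≡ 16·16: 16·16 = 256 ≡ 4. So 2^20 ≡ 4 (mod 21).
ψ(5): Repeated squaring mod 21: 5^1 ≡ 5, 5^2 ≡ 5² = 25 ≡ 4, 5^4 ≡ 4² = 16, 5^8 ≡ 16² = 256 ≡ 4, 5^16 ≡ 4² = 16. Since 20 = 16 + 4, 5^20 ≡ 16·16: 16·16 = 256 ≡ 4. So 5^20 ≡ 4 (mod 21).
So ψ(2) = ψ(5) = 4 while 2 ≠ 5, thus ψ is not injective.
Since ψ is not injective, we determine |image(ψ)|. Computing x^20 mod 21 for each x (by repeated squaring, reducing mod 21 at every step), the values ψ(0), ψ(1), …, ψ(20) are: 0, 1, 4, 9, 16, 4, 15, 7, 1, 18, 16, 16, 18, 1, 7, 15, 4, 16, 9, 4, 1.
The distinct values are {0, 1, 4, 7, 9, 15, 16, 18}; there are 8 of them.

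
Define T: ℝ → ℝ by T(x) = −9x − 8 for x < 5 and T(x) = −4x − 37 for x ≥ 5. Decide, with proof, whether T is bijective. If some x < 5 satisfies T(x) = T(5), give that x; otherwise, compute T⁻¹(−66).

29/4

Both pieces are strictly decreasing (slopes −9 and −4), so each is injective on its own interval.
The left piece maps (−∞, 5) onto (−53, ∞); the right piece maps [5, ∞) onto (−∞, −57].
The images leave a gap (−53 has no preimage), so T is not surjective, hence not bijective.
Because the two images are disjoint, no x < 5 has T(x) = T(5), so we compute T⁻¹(−66): −66 lies in (−∞, −57], so solve −4x − 37 = −66: x = (−66 + 37)/(−4) = 29/4.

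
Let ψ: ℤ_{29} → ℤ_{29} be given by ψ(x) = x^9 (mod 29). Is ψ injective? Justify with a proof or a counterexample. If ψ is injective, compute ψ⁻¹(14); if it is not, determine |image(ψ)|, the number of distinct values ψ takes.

21

Since 29 is prime, the nonzero elements of ℤ_{29} form a cyclic group of order 28.
As gcd(9, 28) = 1, raising to the 9th power is a bijection on this group: if a^9 ≡ b^9 then (ab^{−1})^9 = 1, and the only element of order dividing gcd(9, 28) = 1 is 1, so a = b.
With ψ(0) = 0 this makes ψ injective on all of ℤ_{29}, hence bijective (finite equal-size domain and codomain). In particular ψ is injective.
Since ψ is injective, we find the preimage of 14. The inverse of x ↦ x^9 on (ℤ_{29})^× is x ↦ x^25, because 9·25 = 225 = 8·28 + 1 ≡ 1 (mod 28) and x^{28} = 1 for x ≠ 0 (Fermat). So ψ⁻¹(14) = 14^25 mod 29.
Repeated squaring mod 29: 14^1 ≡ 14, 14^2 ≡ 14² = 196 ≡ 22, 14^4 ≡ 22² = 484 ≡ 20, 14^8 ≡ 20² = 400 ≡ 23, 14^16 ≡ 23² = 529 ≡ 7. Since 25 = 16 + 8 + 1, 14^25 ≡ 7·23·14: 7·23 = 161 ≡ 16, then 16·14 = 224 ≡ 21. So 14^25 ≡ 21 (mod 29).
Hence ψ⁻¹(14) = 21.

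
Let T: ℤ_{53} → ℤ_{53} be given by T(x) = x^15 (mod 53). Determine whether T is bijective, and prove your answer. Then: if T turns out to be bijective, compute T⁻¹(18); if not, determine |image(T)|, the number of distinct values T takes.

19

Since 53 is prime, the nonzero elements of ℤ_{53} form a cyclic group of order 52.
As gcd(15, 52) = 1, raising to the 15th power is a bijection on this group: if u^15 ≡ v^15 then (uv^{−1})^15 = 1, and the only element of order dividing gcd(15, 52) = 1 is 1, so u = v.
With T(0) = 0 this makes T injective on all of ℤ_{53}, hence bijective (finite equal-size domain and codomain). In particular T is bijective.
Since T is bijective, we find the preimage of 18. The inverse of x ↦ x^15 on (ℤ_{53})^× is x ↦ x^7, because 15·7 = 105 = 2·52 + 1 ≡ 1 (mod 52) and x^{52} = 1 for x ≠ 0 (Fermat). So T⁻¹(18) = 18^7 mod 53.
Repeated squaring mod 53: 18^1 ≡ 18, 18^2 ≡ 18² = 324 ≡ 6, 18^4 ≡ 6² = 36. Since 7 = 4 + 2 + 1, 18^7 ≡ 36·6·18: 36·6 = 216 ≡ 4, then 4·18 = 72 ≡ 19. So 18^7 ≡ 19 (mod 53).
Hence T⁻¹(18) = 19.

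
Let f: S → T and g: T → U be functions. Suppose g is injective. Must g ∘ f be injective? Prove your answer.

not injective

No. Take S = {1, 2}, T = U = {1, 2, 3}, f(1) = f(2) = 1, and g = identity (injective).
Then (g ∘ f)(1) = (g ∘ f)(2) = 1 with 1 ≠ 2, so g ∘ f is not injective.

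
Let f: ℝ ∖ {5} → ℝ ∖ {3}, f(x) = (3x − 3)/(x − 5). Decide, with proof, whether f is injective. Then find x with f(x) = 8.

Suppose f(a) = f(b). Cross-multiplying: (3a − 3)(b − 5) = (3b − 3)(a − 5).
Expanding both sides and cancelling the symmetric terms leaves −12·(a − b) = 0. Since −12 ≠ 0, a = b. Thus f is injective.
Solving f(x) = 8: cross-multiplying gives 3x − 3 = 8(x − 5), which rearranges to −5x = −37, so x = 37/5.

37/5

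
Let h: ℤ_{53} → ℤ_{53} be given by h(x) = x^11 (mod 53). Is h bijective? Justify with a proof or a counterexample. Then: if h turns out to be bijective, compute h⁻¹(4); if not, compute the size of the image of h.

Since 53 is prime, the nonzero elements of ℤ_{53} form a cyclic group of order 52.
As gcd(11, 52) = 1, raising to the 11th power is a bijection on this group: if u^11 ≡ v^11 then (uv^{−1})^11 = 1, and the only element of order dividing gcd(11, 52) = 1 is 1, so u = v.
With h(0) = 0 this makes h injective on all of ℤ_{53}, hence bijective (finite equal-size domain and codomain). In particular h is bijective.
Since h is bijective, we find the preimage of 4. The inverse of x ↦ x^11 on (ℤ_{53})^× is x ↦ x^19, because 11·19 = 209 = 4·52 + 1 ≡ 1 (mod 52) and x^{52} = 1 for x ≠ 0 (Fermat). So h⁻¹(4) = 4^19 mod 53.
Repeated squaring mod 53: 4^1 ≡ 4, 4^2 ≡ 4² = 16, 4^4 ≡ 16² = 256 ≡ 44, 4^8 ≡ 44² = 1936 ≡ 28, 4^16 ≡ 28² = 784 ≡ 42. Since 19 = 16 + 2 + 1, 4^19 ≡ 42·16·4: 42·16 = 672 ≡ 36, then 36·4 = 144 ≡ 38. So 4^19 ≡ 38 (mod 53).
Hence h⁻¹(4) = 38.

38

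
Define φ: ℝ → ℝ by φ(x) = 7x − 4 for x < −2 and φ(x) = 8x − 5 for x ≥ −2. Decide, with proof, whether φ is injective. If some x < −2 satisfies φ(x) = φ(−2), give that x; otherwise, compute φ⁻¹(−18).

-17/7

Both pieces are strictly increasing (slopes 7 and 8), so each is injective on its own interval.
The left piece maps (−∞, −2) onto (−∞, −18); the right piece maps [−2, ∞) onto [−21, ∞).
These images overlap. In particular φ(−2) = −21 (right piece), and solving 7x − 4 = −21 on the left piece gives x = −17/7 < −2.
So φ(−17/7) = φ(−2) with −17/7 ≠ −2, and φ is not injective. This x = −17/7 is the requested value below −2.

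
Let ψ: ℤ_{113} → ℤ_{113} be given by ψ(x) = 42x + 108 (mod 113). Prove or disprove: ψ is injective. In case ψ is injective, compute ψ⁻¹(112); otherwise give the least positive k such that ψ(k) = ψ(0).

27

Suppose ψ(u) = ψ(v) in ℤ_{113}. Then 42u + 108 ≡ 42v + 108 (mod 113), hence 42(u − v) ≡ 0 (mod 113).
Since gcd(42, 113) = 1, 42 is invertible modulo 113, so u − v ≡ 0 (mod 113), i.e. u = v.
Thus ψ is injective.
We now compute 42⁻¹ mod 113 explicitly. Euclid's algorithm: 113 = 2·42 + 29, 42 = 1·29 + 13, 29 = 2·13 + 3, 13 = 4·3 + 1; back-substituting gives 1 = 35·42 − 13·113, so 42⁻¹ ≡ 35 (mod 113).
Since ψ is injective, we find ψ⁻¹(112): we need 42x ≡ 112 − 108 ≡ 4 (mod 113). Using 42⁻¹ = 35: x ≡ 35·4 = 140 = 1·113 + 27, so x = 27.
Check: ψ(27) = 42·27 + 108 = 1242 = 10·113 + 112 ≡ 112 (mod 113).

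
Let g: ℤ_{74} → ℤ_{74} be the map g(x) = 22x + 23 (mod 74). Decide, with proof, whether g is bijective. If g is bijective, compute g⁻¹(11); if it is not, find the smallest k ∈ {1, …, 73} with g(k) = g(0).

37

By definition, g is injective when g(u) = g(v) forces u = v.
We have gcd(22, 74) = 2 > 1. Taking u = 0 and v = 37: g(0) = 23 and g(37) = 22·37 + 23 = 837 ≡ 23 (mod 74).
So g(0) = g(37) while 0 ≠ 37, therefore g is not injective, hence not bijective.
Since g is not bijective, we find the least positive k with g(k) = g(0): this means 22k ≡ 0 (mod 74), i.e. 74 ∣ 22k. Since gcd(22, 74) = 2, dividing through by 2 this holds exactly when 37 ∣ 11k, and as gcd(11, 37) = 1, exactly when 37 ∣ k.
The smallest positive such k is 37.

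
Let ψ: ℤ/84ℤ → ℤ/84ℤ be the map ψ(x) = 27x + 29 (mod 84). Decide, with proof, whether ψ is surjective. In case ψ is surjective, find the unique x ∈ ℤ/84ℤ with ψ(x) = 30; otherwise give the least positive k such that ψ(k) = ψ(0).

28

Recall: ψ is surjective if every y in the codomain equals ψ(x) for some x in the domain.
Since gcd(27, 84) = 3, we have 27x ≡ 0 (mod 3) for all x, so ψ(x) ≡ 2 (mod 3).
But 0 ≢ 2 (mod 3), so 0 ∈ ℤ/84ℤ has no preimage. So ψ is not surjective.
Since ψ is not surjective, we find the least positive k with ψ(k) = ψ(0): this means 27k ≡ 0 (mod 84), i.e. 84 ∣ 27k. Since gcd(27, 84) = 3, dividing through by 3 this holds exactly when 28 ∣ 9k, and as gcd(9, 28) = 1, exactly when 28 ∣ k.
The smallest positive such k is 28.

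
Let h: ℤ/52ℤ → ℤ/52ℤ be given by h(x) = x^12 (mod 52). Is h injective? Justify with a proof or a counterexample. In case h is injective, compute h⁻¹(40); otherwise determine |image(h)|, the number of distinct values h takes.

h(1) = 1^12 = 1.
h(3): Repeated squaring mod 52: 3^1 ≡ 3, 3^2 ≡ 3² = 9, 3^4 ≡ 9² = 81 ≡ 29, 3^8 ≡ 29² = 841 ≡ 9. Since 12 = 8 + 4, 3^12 ≡ 9·29: 9·29 = 261 ≡ 1. So 3^12 ≡ 1 (mod 52).
So h(1) = h(3) = 1 while 1 ≠ 3, so h is not injective.
Since h is not injective, we determine |image(h)|. Computing x^12 mod 52 for each x (by repeated squaring, reducing mod 52 at every step), the values h(0), h(1), …, h(51) are: 0, 1, 40, 1, 40, 1, 40, 1, 40, 1, 40, 1, 40, 13, 40, 1, 40, 1, 40, 1, 40, 1, 40, 1, 40, 1, 0, 1, 40, 1, 40, 1, 40, 1, 40, 1, 40, 1, 40, 13, 40, 1, 40, 1, 40, 1, 40, 1, 40, 1, 40, 1.
The distinct values are {0, 1, 13, 40}; there are 4 of them.

4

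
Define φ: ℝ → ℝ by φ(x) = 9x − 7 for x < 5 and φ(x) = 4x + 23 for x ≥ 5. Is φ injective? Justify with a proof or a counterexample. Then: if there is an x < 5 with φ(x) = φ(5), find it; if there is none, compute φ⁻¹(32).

Both pieces are strictly increasing (slopes 9 and 4), so each is injective on its own interval.
The left piece maps (−∞, 5) onto (−∞, 38); the right piece maps [5, ∞) onto [43, ∞).
These images are disjoint, so no value is attained by both pieces. Hence φ is injective.
Because the two images are disjoint, no x < 5 has φ(x) = φ(5), so we compute φ⁻¹(32): 32 lies in (−∞, 38), so solve 9x − 7 = 32: x = (32 + 7)/9 = 13/3.

13/3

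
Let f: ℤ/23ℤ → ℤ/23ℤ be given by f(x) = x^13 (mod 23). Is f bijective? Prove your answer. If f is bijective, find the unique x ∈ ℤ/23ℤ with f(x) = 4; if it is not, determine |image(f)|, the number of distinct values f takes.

2

Since 23 is prime, the nonzero elements of ℤ/23ℤ form a cyclic group of order 22.
As gcd(13, 22) = 1, raising to the 13th power is a bijection on this group: if u^13 ≡ v^13 then (uv^{−1})^13 = 1, and the only element of order dividing gcd(13, 22) = 1 is 1, so u = v.
With f(0) = 0 this makes f injective on all of ℤ/23ℤ, hence bijective (finite equal-size domain and codomain). In particular f is bijective.
Since f is bijective, we find the preimage of 4. The inverse of x ↦ x^13 on (ℤ/23ℤ)^× is x ↦ x^17, because 13·17 = 221 = 10·22 + 1 ≡ 1 (mod 22) and x^{22} = 1 for x ≠ 0 (Fermat). So f⁻¹(4) = 4^17 mod 23.
Repeated squaring mod 23: 4^1 ≡ 4, 4^2 ≡ 4² = 16, 4^4 ≡ 16² = 256 ≡ 3, 4^8 ≡ 3² = 9, 4^16 ≡ 9² = 81 ≡ 12. Since 17 = 16 + 1, 4^17 ≡ 12·4: 12·4 = 48 ≡ 2. So 4^17 ≡ 2 (mod 23).
Hence f⁻¹(4) = 2.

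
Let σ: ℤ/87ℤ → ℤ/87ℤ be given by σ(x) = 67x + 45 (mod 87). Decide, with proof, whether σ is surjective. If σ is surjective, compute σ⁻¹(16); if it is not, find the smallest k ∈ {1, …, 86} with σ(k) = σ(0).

58

Recall: surjectivity means every element of the codomain has a preimage under σ.
Since gcd(67, 87) = 1, 67 is invertible modulo 87. Euclid's algorithm: 87 = 1·67 + 20, 67 = 3·20 + 7, 20 = 2·7 + 6, 7 = 1·6 + 1; back-substituting gives 1 = 13·67 − 10·87, so 67⁻¹ ≡ 13 (mod 87).
For any y ∈ ℤ/87ℤ, x = 13(y − 45) mod 87 satisfies σ(x) = 67·13(y − 45) + 45 ≡ y (since 67·13 ≡ 1 mod 87). So every y has a preimage.
Hence σ is surjective.
Since σ is surjective, we compute σ⁻¹(16): solve 67x + 45 ≡ 16 (mod 87), i.e. 67x ≡ 58 (mod 87).
Multiplying by 67⁻¹ = 13 gives x ≡ 13·58 = 754 = 8·87 + 58 ≡ 58 (mod 87).
Check: σ(58) = 67·58 + 45 = 3931 = 45·87 + 16 ≡ 16 (mod 87).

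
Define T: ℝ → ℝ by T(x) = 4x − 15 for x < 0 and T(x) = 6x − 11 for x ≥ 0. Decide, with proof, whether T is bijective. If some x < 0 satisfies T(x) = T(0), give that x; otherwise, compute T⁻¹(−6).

5/6

Both pieces are strictly increasing (slopes 4 and 6), so each is injective on its own interval.
The left piece maps (−∞, 0) onto (−∞, −15); the right piece maps [0, ∞) onto [−11, ∞).
The images leave a gap (−15 has no preimage), so T is not surjective, hence not bijective.
Because the two images are disjoint, no x < 0 has T(x) = T(0), so we compute T⁻¹(−6): −6 lies in [−11, ∞), so solve 6x − 11 = −6: x = (−6 + 11)/6 = 5/6.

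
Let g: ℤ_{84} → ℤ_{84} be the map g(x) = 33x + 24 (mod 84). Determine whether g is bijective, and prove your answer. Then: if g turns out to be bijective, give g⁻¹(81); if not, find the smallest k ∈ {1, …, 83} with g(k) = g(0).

28

We have gcd(33, 84) = 3 > 1. Taking a = 0 and b = 28: g(0) = 24 and g(28) = 33·28 + 24 = 948 ≡ 24 (mod 84).
So g(0) = g(28) while 0 ≠ 28, therefore g is not injective, hence not bijective.
Since g is not bijective, we find the least positive k with g(k) = g(0): this means 33k ≡ 0 (mod 84), i.e. 84 ∣ 33k. Since gcd(33, 84) = 3, dividing through by 3 this holds exactly when 28 ∣ 11k, and as gcd(11, 28) = 1, exactly when 28 ∣ k.
The smallest positive such k is 28.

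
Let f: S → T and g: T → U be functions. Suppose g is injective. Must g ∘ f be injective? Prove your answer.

No. Take S = {0, 1}, T = U = {0, 1, 2, 3}, f(0) = f(1) = 0, and g = identity (injective).
Then (g ∘ f)(0) = (g ∘ f)(1) = 0 with 0 ≠ 1, so g ∘ f is not injective.

not injective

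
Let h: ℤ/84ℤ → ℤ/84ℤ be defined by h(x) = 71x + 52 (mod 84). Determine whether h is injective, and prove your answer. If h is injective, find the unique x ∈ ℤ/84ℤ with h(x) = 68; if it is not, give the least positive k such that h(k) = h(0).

Suppose h(s) = h(t) in ℤ/84ℤ. Then 71s + 52 ≡ 71t + 52 (mod 84), hence 71(s − t) ≡ 0 (mod 84).
Since gcd(71, 84) = 1, 71 is invertible modulo 84, thus s − t ≡ 0 (mod 84), i.e. s = t.
Hence h is injective.
We now compute 71⁻¹ mod 84 explicitly. Euclid's algorithm: 84 = 1·71 + 13, 71 = 5·13 + 6, 13 = 2·6 + 1; back-substituting gives 1 = 71·71 − 60·84, so 71⁻¹ ≡ 71 (mod 84).
Since h is injective, we compute h⁻¹(68): solve 71x + 52 ≡ 68 (mod 84), i.e. 71x ≡ 16 (mod 84).
Multiplying by 71⁻¹ = 71 gives x ≡ 71·16 = 1136 = 13·84 + 44 ≡ 44 (mod 84).
Check: h(44) = 71·44 + 52 = 3176 = 37·84 + 68 ≡ 68 (mod 84).

44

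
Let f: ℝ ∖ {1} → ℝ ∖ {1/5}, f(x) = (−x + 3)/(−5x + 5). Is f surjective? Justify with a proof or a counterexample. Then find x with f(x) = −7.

19/18

For any y ≠ 1/5, solving y(−5x + 5) = −x + 3 for x gives a well-defined x ≠ 1. So f is surjective.
Solving f(x) = −7: cross-multiplying gives −x + 3 = −7(−5x + 5), which rearranges to −36x = −38, so x = 19/18.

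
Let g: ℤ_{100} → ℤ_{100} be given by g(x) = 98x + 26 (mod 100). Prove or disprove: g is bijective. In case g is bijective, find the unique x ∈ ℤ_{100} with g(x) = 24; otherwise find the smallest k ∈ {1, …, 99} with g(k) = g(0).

50

We have gcd(98, 100) = 2 > 1. Taking s = 0 and t = 50: g(0) = 26 and g(50) = 98·50 + 26 = 4926 ≡ 26 (mod 100).
So g(0) = g(50) while 0 ≠ 50, hence g is not injective, hence not bijective.
Since g is not bijective, we find the least positive k with g(k) = g(0): this means 98k ≡ 0 (mod 100), i.e. 100 ∣ 98k. Since gcd(98, 100) = 2, dividing through by 2 this holds exactly when 50 ∣ 49k, and as gcd(49, 50) = 1, exactly when 50 ∣ k.
The smallest positive such k is 50.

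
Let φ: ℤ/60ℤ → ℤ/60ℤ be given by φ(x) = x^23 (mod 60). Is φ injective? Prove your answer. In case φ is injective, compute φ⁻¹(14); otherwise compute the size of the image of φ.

45

φ(0) = 0^23 = 0.
φ(30): Repeated squaring mod 60: 30^1 ≡ 30, 30^2 ≡ 30² = 900 ≡ 0, 30^4 ≡ 0² = 0, 30^8 ≡ 0² = 0, 30^16 ≡ 0² = 0. Since 23 = 16 + 4 + 2 + 1, 30^23 ≡ 0·0·0·30: 0·0 = 0, then 0·0 = 0, then 0·30 = 0. So 30^23 ≡ 0 (mod 60).
So φ(0) = φ(30) = 0 while 0 ≠ 30, hence φ is not injective.
Since φ is not injective, we determine |image(φ)|. Computing x^23 mod 60 for each x (by repeated squaring, reducing mod 60 at every step), the values φ(0), φ(1), …, φ(59) are: 0, 1, 8, 27, 4, 5, 36, 43, 32, 9, 40, 11, 48, 37, 44, 15, 16, 53, 12, 19, 20, 21, 28, 47, 24, 25, 56, 3, 52, 29, 0, 31, 8, 57, 4, 35, 36, 13, 32, 39, 40, 41, 48, 7, 44, 45, 16, 23, 12, 49, 20, 51, 28, 17, 24, 55, 56, 33, 52, 59.
The distinct values are {0, 1, 3, 4, 5, 7, 8, 9, 11, 12, 13, 15, 16, 17, 19, 20, 21, 23, 24, 25, 27, 28, 29, 31, 32, 33, 35, 36, 37, 39, 40, 41, 43, 44, 45, 47, 48, 49, 51, 52, 53, 55, 56, 57, 59}; there are 45 of them.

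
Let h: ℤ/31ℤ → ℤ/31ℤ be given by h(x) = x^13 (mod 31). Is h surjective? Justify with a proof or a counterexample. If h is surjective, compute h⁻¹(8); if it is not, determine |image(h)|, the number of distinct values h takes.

2

Since 31 is prime, the nonzero elements of ℤ/31ℤ form a cyclic group of order 30.
As gcd(13, 30) = 1, raising to the 13th power is a bijection on this group: if u^13 ≡ v^13 then (uv^{−1})^13 = 1, and the only element of order dividing gcd(13, 30) = 1 is 1, so u = v.
With h(0) = 0 this makes h injective on all of ℤ/31ℤ, hence bijective (finite equal-size domain and codomain). In particular h is surjective.
Since h is surjective, we find the preimage of 8. The inverse of x ↦ x^13 on (ℤ/31ℤ)^× is x ↦ x^7, because 13·7 = 91 = 3·30 + 1 ≡ 1 (mod 30) and x^{30} = 1 for x ≠ 0 (Fermat). So h⁻¹(8) = 8^7 mod 31.
Repeated squaring mod 31: 8^1 ≡ 8, 8^2 ≡ 8² = 64 ≡ 2, 8^4 ≡ 2² = 4. Since 7 = 4 + 2 + 1, 8^7 ≡ 4·2·8: 4·2 = 8, then 8·8 = 64 ≡ 2. So 8^7 ≡ 2 (mod 31).
Hence h⁻¹(8) = 2.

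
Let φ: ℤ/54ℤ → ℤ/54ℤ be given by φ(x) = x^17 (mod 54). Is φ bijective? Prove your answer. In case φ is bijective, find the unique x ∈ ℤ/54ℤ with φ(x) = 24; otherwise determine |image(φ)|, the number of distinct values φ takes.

φ(0) = 0^17 = 0.
φ(6): Repeated squaring mod 54: 6^1 ≡ 6, 6^2 ≡ 6² = 36, 6^4 ≡ 36² = 1296 ≡ 0, 6^8 ≡ 0² = 0, 6^16 ≡ 0² = 0. Since 17 = 16 + 1, 6^17 ≡ 0·6: 0·6 = 0. So 6^17 ≡ 0 (mod 54).
So φ(0) = φ(6) = 0 while 0 ≠ 6, so φ is not injective, hence not bijective.
Since φ is not bijective, we determine |image(φ)|. Computing x^17 mod 54 for each x (by repeated squaring, reducing mod 54 at every step), the values φ(0), φ(1), …, φ(53) are: 0, 1, 14, 27, 34, 11, 0, 31, 44, 27, 46, 5, 0, 25, 2, 27, 22, 35, 0, 37, 50, 27, 16, 47, 0, 13, 26, 27, 28, 41, 0, 7, 38, 27, 4, 17, 0, 19, 32, 27, 52, 29, 0, 49, 8, 27, 10, 23, 0, 43, 20, 27, 40, 53.
The distinct values are {0, 1, 2, 4, 5, 7, 8, 10, 11, 13, 14, 16, 17, 19, 20, 22, 23, 25, 26, 27, 28, 29, 31, 32, 34, 35, 37, 38, 40, 41, 43, 44, 46, 47, 49, 50, 52, 53}; there are 38 of them.

38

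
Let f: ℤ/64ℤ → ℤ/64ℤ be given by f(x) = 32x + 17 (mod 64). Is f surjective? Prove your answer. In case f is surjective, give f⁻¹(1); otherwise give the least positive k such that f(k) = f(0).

Recall: surjectivity means every element of the codomain has a preimage under f.
Since gcd(32, 64) = 32, we have 32x ≡ 0 (mod 32) for all x, so f(x) ≡ 17 (mod 32).
But 0 ≢ 17 (mod 32), so 0 ∈ ℤ/64ℤ has no preimage. So f is not surjective.
Since f is not surjective, we find the least positive k with f(k) = f(0): this means 32k ≡ 0 (mod 64), i.e. 64 ∣ 32k. Since gcd(32, 64) = 32, dividing through by 32 this holds exactly when 2 ∣ k.
The smallest positive such k is 2.

2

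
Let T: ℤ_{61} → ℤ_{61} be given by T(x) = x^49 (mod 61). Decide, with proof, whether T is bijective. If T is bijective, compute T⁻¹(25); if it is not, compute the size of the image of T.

42

Since 61 is prime, the nonzero elements of ℤ_{61} form a cyclic group of order 60.
As gcd(49, 60) = 1, raising to the 49th power is a bijection on this group: if u^49 ≡ v^49 then (uv^{−1})^49 = 1, and the only element of order dividing gcd(49, 60) = 1 is 1, so u = v.
With T(0) = 0 this makes T injective on all of ℤ_{61}, hence bijective (finite equal-size domain and codomain). In particular T is bijective.
Since T is bijective, we find the preimage of 25. The inverse of x ↦ x^49 on (ℤ_{61})^× is x ↦ x^49, because 49·49 = 2401 = 40·60 + 1 ≡ 1 (mod 60) and x^{60} = 1 for x ≠ 0 (Fermat). So T⁻¹(25) = 25^49 mod 61.
Repeated squaring mod 61: 25^1 ≡ 25, 25^2 ≡ 25² = 625 ≡ 15, 25^4 ≡ 15² = 225 ≡ 42, 25^8 ≡ 42² = 1764 ≡ 56, 25^16 ≡ 56² = 3136 ≡ 25, 25^32 ≡ 25² = 625 ≡ 15. Since 49 = 32 + 16 + 1, 25^49 ≡ 15·25·25: 15·25 = 375 ≡ 9, then 9·25 = 225 ≡ 42. So 25^49 ≡ 42 (mod 61).
Hence T⁻¹(25) = 42.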